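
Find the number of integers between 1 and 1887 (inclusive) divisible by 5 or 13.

Multiples of 5: 377. Multiples of 13: 145. Of both (lcm=65): 29.
By inclusion-exclusion: 377 + 145 - 29.

Final answer: 493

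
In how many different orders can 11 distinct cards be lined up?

The number of ways to arrange 11 distinct objects is 11!.

Final answer: 11! = 39916800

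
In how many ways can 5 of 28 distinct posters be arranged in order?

P(28,5) = 28!/(28-5)! = 28!/23!.

Final answer: P(28,5) = 11793600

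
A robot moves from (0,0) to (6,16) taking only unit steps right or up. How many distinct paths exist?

Each path has 6 right steps and 16 up steps in some order (22 steps total).
Choose which 16 of the 22 steps are up: C(22,16).

Final answer: C(22,16) = 74613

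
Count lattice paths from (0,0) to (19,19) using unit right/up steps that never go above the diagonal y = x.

Total monotonic paths to (19,19): C(38,19) = 35345263800.
By the reflection principle, paths that go above the diagonal number C(38,20) = 33578000610.
Valid Dyck paths: 35345263800 - 33578000610.
(These counts are the Catalan numbers.)

Final answer: C_{19} = 1767263190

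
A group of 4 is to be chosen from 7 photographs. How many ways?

C(7,4) = 7!/(4! x (7-4)!).

Final answer: C(7,4) = 35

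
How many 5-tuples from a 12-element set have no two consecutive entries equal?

Let g(n) count such strings. g(1) = 12, and each valid string of length n-1 extends in 11 ways (any symbol but the last), so g(n) = 11 g(n-1).
Total: g(5) = 12 x 11^4.

Final answer: 12 x 11^{4} = 175692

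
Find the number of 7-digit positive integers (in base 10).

First digit: 9 choices (1-9). Each of the remaining 6 digits: 10 choices.
Total: 9 x 10^6.

Final answer: 9000000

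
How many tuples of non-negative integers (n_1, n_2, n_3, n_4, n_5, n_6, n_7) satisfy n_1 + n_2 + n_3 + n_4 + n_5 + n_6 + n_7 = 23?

Stars and bars with 23 stars and 6 bars:
C(23+7-1, 7-1) = C(29,6).

Final answer: C(29,6) = 475020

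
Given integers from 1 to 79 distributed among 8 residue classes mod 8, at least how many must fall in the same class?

By pigeonhole with 79 objects and 8 categories: ceiling(79/8).

Final answer: 10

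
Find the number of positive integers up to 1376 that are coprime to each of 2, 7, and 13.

|div by 2|=688, |div by 7|=196, |div by 13|=105.
|div by 2&7|=98, |div by 2&13|=52, |div by 7&13|=15, |div by all|=7.
By inclusion-exclusion, divisible by at least one: 688+196+105-98-52-15+7 = 831.
Not divisible by any: 1376 - 831.

Final answer: 545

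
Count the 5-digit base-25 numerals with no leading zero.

In base 25, the leading digit has 24 choices (1..24); each of the remaining 4 digits has 25 choices.
Total: 24 x 25^4.

Final answer: 9375000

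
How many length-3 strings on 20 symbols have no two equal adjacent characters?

Let g(n) count such strings. g(1) = 20, and each valid string of length n-1 extends in 19 ways (any symbol but the last), so g(n) = 19 g(n-1).
Total: g(3) = 20 x 19^2.

Final answer: 20 x 19^{2} = 7220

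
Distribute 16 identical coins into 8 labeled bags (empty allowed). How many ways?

Stars and bars: C(n+k-1, k-1) = C(23,7).

Final answer: C(23,7) = 245157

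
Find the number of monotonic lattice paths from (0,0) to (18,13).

Each path has 18 right steps and 13 up steps in some order (31 steps total).
Choose which 13 of the 31 steps are up: C(31,13).

Final answer: C(31,13) = 206253075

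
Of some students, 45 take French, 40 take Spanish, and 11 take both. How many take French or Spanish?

|A union B| = |A| + |B| - |A intersect B| = 45 + 40 - 11.

Final answer: 74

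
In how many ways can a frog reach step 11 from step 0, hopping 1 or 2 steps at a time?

Condition on the final move: it is a 1-step (f(n-1) ways to get there) or a 2-step (f(n-2) ways), so f(n) = f(n-1) + f(n-2), with f(1)=1, f(2)=2.
Iterating the recurrence: f(1)=1, f(2)=2, f(3)=3, f(4)=5, f(5)=8, f(6)=13, f(7)=21, f(8)=34, f(9)=55, f(10)=89, f(11)=144.

Final answer: 144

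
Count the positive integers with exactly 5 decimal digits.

First digit: 9 choices (1-9). Each of the remaining 4 digits: 10 choices.
Total: 9 x 10^4.

Final answer: 90000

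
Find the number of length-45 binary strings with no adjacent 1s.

A valid string ends in 0 (append to any length-(n-1) valid string) or in 01 (append to any length-(n-2) valid string), so a(n) = a(n-1) + a(n-2) with a(1)=2, a(2)=3.
Computing successive values: a(1)=2, a(2)=3, a(3)=5, a(4)=8, a(5)=13, a(6)=21, a(7)=34, a(8)=55, a(9)=89, a(10)=144, a(11)=233, a(12)=377, a(13)=610, a(14)=987, a(15)=1597, a(16)=2584, a(17)=4181, a(18)=6765, a(19)=10946, a(20)=17711, a(21)=28657, a(22)=46368, a(23)=75025, a(24)=121393, a(25)=196418, a(26)=317811, a(27)=514229, a(28)=832040, a(29)=1346269, a(30)=2178309, a(31)=3524578, a(32)=5702887, a(33)=9227465, a(34)=14930352, a(35)=24157817, a(36)=39088169, a(37)=63245986, a(38)=102334155, a(39)=165580141, a(40)=267914296, a(41)=433494437, a(42)=701408733, a(43)=1134903170, a(44)=1836311903, a(45)=2971215073.

Final answer: 2971215073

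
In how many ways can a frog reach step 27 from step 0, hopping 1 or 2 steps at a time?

Condition on the final move: it is a 1-step (f(n-1) ways to get there) or a 2-step (f(n-2) ways), so f(n) = f(n-1) + f(n-2), with f(1)=1, f(2)=2.
Computing successive values: f(1)=1, f(2)=2, f(3)=3, f(4)=5, f(5)=8, f(6)=13, f(7)=21, f(8)=34, f(9)=55, f(10)=89, f(11)=144, f(12)=233, f(13)=377, f(14)=610, f(15)=987, f(16)=1597, f(17)=2584, f(18)=4181, f(19)=6765, f(20)=10946, f(21)=17711, f(22)=28657, f(23)=46368, f(24)=75025, f(25)=121393, f(26)=196418, f(27)=317811.

Final answer: 317811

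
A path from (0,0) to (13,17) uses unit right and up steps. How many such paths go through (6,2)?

Paths (0,0)->(6,2): C(8,2) = 28.
Paths (6,2)->(13,17): C(22,15) = 170544.
By multiplication principle: 28 x 170544.

Final answer: 4775232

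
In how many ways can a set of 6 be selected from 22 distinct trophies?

C(22,6) = 22!/(6! x (22-6)!).

Final answer: C(22,6) = 74613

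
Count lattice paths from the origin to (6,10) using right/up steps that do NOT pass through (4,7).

Total paths to (6,10): C(16,10) = 8008.
Paths through (4,7): C(11,7) x C(5,3) = 3300.
Avoiding (4,7): 8008 - 3300.

Final answer: 4708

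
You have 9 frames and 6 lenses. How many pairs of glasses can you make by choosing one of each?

By the multiplication principle: 9 x 6.

Final answer: 54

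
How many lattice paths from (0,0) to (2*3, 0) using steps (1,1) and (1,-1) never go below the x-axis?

Total monotonic paths to (3,3): C(6,3) = 20.
Paths that cross above y=x (reflection bijection): C(6,4) = 15.
Valid Dyck paths: 20 - 15.
(Equivalently, C_{3} = C(6,3)/4 = 20/4.)

Final answer: C_{3} = 5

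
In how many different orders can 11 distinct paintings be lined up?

The number of ways to arrange 11 distinct objects is 11!.

Final answer: 11! = 39916800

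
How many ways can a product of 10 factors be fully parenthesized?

The structures are counted by the Catalan number C_n. Here n = 10 - 1 = 9.
C_n = (2n)!/(n!(n+1)!), so C_{9} = 18!/(9! x 10!) = C(18,9)/10 = 48620/10.

Final answer: C_{9} = 4862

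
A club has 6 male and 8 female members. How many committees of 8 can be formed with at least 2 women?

Sum over valid woman counts:
C(8,2)C(6,6) = 28
C(8,3)C(6,5) = 336
C(8,4)C(6,4) = 1050
C(8,5)C(6,3) = 1120
C(8,6)C(6,2) = 420
C(8,7)C(6,1) = 48
C(8,8)C(6,0) = 1
Total: 28 + 336 + 1050 + 1120 + 420 + 48 + 1.

Final answer: 3003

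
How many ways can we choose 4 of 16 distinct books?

C(16,4) = 16!/(4! x 12!).

Final answer: \binom{16}{4} = 1820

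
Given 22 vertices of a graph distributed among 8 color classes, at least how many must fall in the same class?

By pigeonhole with 22 objects and 8 categories: ceiling(22/8).

Final answer: 3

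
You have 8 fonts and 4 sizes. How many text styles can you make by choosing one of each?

By the multiplication principle: 8 x 4.

Final answer: 32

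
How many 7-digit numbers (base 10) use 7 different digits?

First digit: 9 (not 0). Second: 9 (not first). Third: 8, etc.
Total: 9 x 9 x 8 x 7 x 6 x 5 x 4.

Final answer: 544320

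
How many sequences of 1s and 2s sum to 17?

Condition on the final move: it is a 1-step (f(n-1) ways to get there) or a 2-step (f(n-2) ways), so f(n) = f(n-1) + f(n-2), with f(1)=1, f(2)=2.
Iterating the recurrence: f(1)=1, f(2)=2, f(3)=3, f(4)=5, f(5)=8, f(6)=13, f(7)=21, f(8)=34, f(9)=55, f(10)=89, f(11)=144, f(12)=233, f(13)=377, f(14)=610, f(15)=987, f(16)=1597, f(17)=2584.

Final answer: 2584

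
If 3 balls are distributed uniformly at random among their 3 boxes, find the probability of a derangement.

Use the recurrence D(n) = (n-1)(D(n-1) + D(n-2)) with D(0)=1, D(1)=0.
Building up: D(2)=1, D(3)=2.
Total arrangements: 3! = 6.
Probability = D(3)/3! = 1/3.

Final answer: D(3)/3! = 2/6 = 0.333333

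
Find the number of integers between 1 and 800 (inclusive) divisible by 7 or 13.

Multiples of 7: 114. Multiples of 13: 61. Of both (lcm=91): 8.
By inclusion-exclusion: 114 + 61 - 8.

Final answer: 167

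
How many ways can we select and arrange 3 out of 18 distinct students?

P(18,3) = 18!/(18-3)! = 18!/15!.

Final answer: P(18,3) = 4896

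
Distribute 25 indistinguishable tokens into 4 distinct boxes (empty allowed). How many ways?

Stars and bars: C(n+k-1, k-1) = C(28,3).

Final answer: C(28,3) = 3276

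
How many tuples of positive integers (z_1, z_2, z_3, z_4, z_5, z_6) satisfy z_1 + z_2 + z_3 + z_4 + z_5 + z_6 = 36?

Substitute z'_i = z_i - 1 (so z'_i >= 0). Then sum z'_i = 36 - 6 = 30.
Stars and bars: C(30+6-1, 6-1) = C(35,5).

Final answer: C(35,5) = 324632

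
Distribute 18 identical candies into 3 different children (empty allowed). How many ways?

Stars and bars: C(n+k-1, k-1) = C(20,2).

Final answer: C(20,2) = 190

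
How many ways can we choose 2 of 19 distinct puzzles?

C(19,2) = 19!/(2! x (19-2)!).

Final answer: C(19,2) = 171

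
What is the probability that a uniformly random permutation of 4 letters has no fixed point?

D(n) = (n-1)(D(n-1) + D(n-2)), D(0)=1, D(1)=0.
Building up: D(2)=1, D(3)=2, D(4)=9.
Total arrangements: 4! = 24.
Probability = D(4)/4! = 3/8.

Final answer: D(4)/4! = 9/24 = 0.375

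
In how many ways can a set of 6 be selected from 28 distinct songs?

C(28,6) = 28!/(6! x 22!).

Final answer: \binom{28}{6} = 376740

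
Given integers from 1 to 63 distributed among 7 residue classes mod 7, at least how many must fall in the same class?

By pigeonhole with 63 objects and 7 categories: ceiling(63/7).

Final answer: 9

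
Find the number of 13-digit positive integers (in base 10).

First digit: 9 choices (1-9). Each of the remaining 12 digits: 10 choices.
Total: 9 x 10^12.

Final answer: 9000000000000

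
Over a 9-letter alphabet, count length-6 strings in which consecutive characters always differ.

Let g(n) count such strings. g(1) = 9, and each valid string of length n-1 extends in 8 ways (any symbol but the last), so g(n) = 8 g(n-1).
Total: g(6) = 9 x 8^5.

Final answer: 9 x 8^{5} = 294912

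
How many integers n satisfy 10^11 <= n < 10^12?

These are the integers in [10^11, 10^12), so the count is 10^12 - 10^11 = 9 x 10^11.

Final answer: 900000000000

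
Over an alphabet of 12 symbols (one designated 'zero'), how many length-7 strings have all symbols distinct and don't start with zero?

First digit: 11 (nonzero). Second: 11 (not first). Third: 10, etc.
Total: 11 x 11 x 10 x 9 x 8 x 7 x 6.

Final answer: 3659040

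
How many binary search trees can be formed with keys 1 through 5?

This is a standard Catalan-number count: the answer is C_n. Here n = 5.
C_n = (2n)!/(n!(n+1)!), so C_{5} = 10!/(5! x 6!) = C(10,5)/6 = 252/6.

Final answer: C_{5} = 42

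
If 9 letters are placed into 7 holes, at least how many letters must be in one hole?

By the pigeonhole principle: ceiling(9/7).

Final answer: 2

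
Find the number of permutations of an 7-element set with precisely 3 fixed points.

Choose which 3 elements are fixed: C(7,3) = 35.
Derange the remaining 4 using D(j) = (j-1)(D(j-1) + D(j-2)), D(0)=1, D(1)=0: D(2)=1, D(3)=2, D(4)=9.
Total: 35 x 9.

Final answer: C(7,3) D(4) = 315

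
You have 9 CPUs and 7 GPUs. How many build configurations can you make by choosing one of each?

By the multiplication principle: 9 x 7.

Final answer: 63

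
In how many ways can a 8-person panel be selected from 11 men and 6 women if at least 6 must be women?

Sum over valid woman counts:
C(6,6)C(11,2).

Final answer: 55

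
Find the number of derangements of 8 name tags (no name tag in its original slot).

D(n) = (n-1)(D(n-1) + D(n-2)), D(0)=1, D(1)=0.
D(2) = 1 x (0 + 1) = 1
D(3) = 2 x (1 + 0) = 2
D(4) = 3 x (2 + 1) = 9
D(5) = 4 x (9 + 2) = 44
D(6) = 5 x (44 + 9) = 265
D(7) = 6 x (265 + 44) = 1854
D(8) = 7 x (D(7) + D(6)) = 7 x (1854 + 265)

Final answer: D(8) = 14833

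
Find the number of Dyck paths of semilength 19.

Total monotonic paths to (19,19): C(38,19) = 35345263800.
Paths that cross above y=x (reflection bijection): C(38,20) = 33578000610.
Valid Dyck paths: 35345263800 - 33578000610.
(These counts are the Catalan numbers.)

Final answer: C_{19} = 1767263190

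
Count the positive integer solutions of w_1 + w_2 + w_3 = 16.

Substitute w'_i = w_i - 1 (so w'_i >= 0). Then sum w'_i = 16 - 3 = 13.
Stars and bars: C(13+3-1, 3-1) = C(15,2).

Final answer: C(15,2) = 105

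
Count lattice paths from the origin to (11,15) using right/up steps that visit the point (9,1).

Paths (0,0)->(9,1): C(10,1) = 10.
Paths (9,1)->(11,15): C(16,14) = 120.
By multiplication principle: 10 x 120.

Final answer: 1200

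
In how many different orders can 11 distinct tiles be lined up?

The number of ways to arrange 11 distinct objects is 11!.

Final answer: 11! = 39916800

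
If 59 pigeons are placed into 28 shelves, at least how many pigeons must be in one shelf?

By the pigeonhole principle: ceiling(59/28).

Final answer: 3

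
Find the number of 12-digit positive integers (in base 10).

First digit: 9 choices (1-9). Each of the remaining 11 digits: 10 choices.
Total: 9 x 10^11.

Final answer: 900000000000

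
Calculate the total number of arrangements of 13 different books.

The number of ways to arrange 13 distinct objects is 13!.

Final answer: 13! = 6227020800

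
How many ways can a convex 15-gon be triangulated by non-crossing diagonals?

This is counted by the nth Catalan number C_n. Here n = 15 - 2 = 13.
C_n = (2n)!/(n!(n+1)!), so C_{13} = 26!/(13! x 14!) = C(26,13)/14 = 10400600/14.

Final answer: C_{13} = 742900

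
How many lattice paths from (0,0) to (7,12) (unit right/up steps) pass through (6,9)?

Paths (0,0)->(6,9): C(15,9) = 5005.
Paths (6,9)->(7,12): C(4,3) = 4.
By multiplication principle: 5005 x 4.

Final answer: 20020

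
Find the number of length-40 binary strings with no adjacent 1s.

Let a(n) count valid strings. If the last bit is 0 the prefix is any valid string of length n-1; if it is 1 the string must end in 01 with a valid prefix of length n-2. So a(n) = a(n-1) + a(n-2), a(1)=2, a(2)=3.
Iterating the recurrence: a(1)=2, a(2)=3, a(3)=5, a(4)=8, a(5)=13, a(6)=21, a(7)=34, a(8)=55, a(9)=89, a(10)=144, a(11)=233, a(12)=377, a(13)=610, a(14)=987, a(15)=1597, a(16)=2584, a(17)=4181, a(18)=6765, a(19)=10946, a(20)=17711, a(21)=28657, a(22)=46368, a(23)=75025, a(24)=121393, a(25)=196418, a(26)=317811, a(27)=514229, a(28)=832040, a(29)=1346269, a(30)=2178309, a(31)=3524578, a(32)=5702887, a(33)=9227465, a(34)=14930352, a(35)=24157817, a(36)=39088169, a(37)=63245986, a(38)=102334155, a(39)=165580141, a(40)=267914296.

Final answer: 267914296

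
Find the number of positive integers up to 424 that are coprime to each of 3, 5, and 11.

|div by 3|=141, |div by 5|=84, |div by 11|=38.
|div by 3&5|=28, |div by 3&11|=12, |div by 5&11|=7, |div by all|=2.
By inclusion-exclusion, divisible by at least one: 141+84+38-28-12-7+2 = 218.
Not divisible by any: 424 - 218.

Final answer: 206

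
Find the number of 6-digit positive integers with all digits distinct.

First digit: 9 (not 0). Second: 9 (not first). Third: 8, etc.
Total: 9 x 9 x 8 x 7 x 6 x 5.

Final answer: 136080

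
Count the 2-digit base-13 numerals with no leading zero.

In base 13, the leading digit has 12 choices (1..12); each of the remaining 1 digits has 13 choices.
Total: 12 x 13^1.

Final answer: 156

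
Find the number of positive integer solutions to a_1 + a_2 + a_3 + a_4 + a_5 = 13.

Substitute a'_i = a_i - 1 (so a'_i >= 0). Then sum a'_i = 13 - 5 = 8.
Stars and bars: C(8+5-1, 5-1) = C(12,4).

Final answer: C(12,4) = 495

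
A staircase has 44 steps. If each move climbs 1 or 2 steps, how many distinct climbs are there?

Let f(n) be the number of climbs. Removing the last move (1 or 2 steps) gives f(n) = f(n-1) + f(n-2); base cases f(1)=1, f(2)=2.
Building up term by term: f(1)=1, f(2)=2, f(3)=3, f(4)=5, f(5)=8, f(6)=13, f(7)=21, f(8)=34, f(9)=55, f(10)=89, f(11)=144, f(12)=233, f(13)=377, f(14)=610, f(15)=987, f(16)=1597, f(17)=2584, f(18)=4181, f(19)=6765, f(20)=10946, f(21)=17711, f(22)=28657, f(23)=46368, f(24)=75025, f(25)=121393, f(26)=196418, f(27)=317811, f(28)=514229, f(29)=832040, f(30)=1346269, f(31)=2178309, f(32)=3524578, f(33)=5702887, f(34)=9227465, f(35)=14930352, f(36)=24157817, f(37)=39088169, f(38)=63245986, f(39)=102334155, f(40)=165580141, f(41)=267914296, f(42)=433494437, f(43)=701408733, f(44)=1134903170.

Final answer: 1134903170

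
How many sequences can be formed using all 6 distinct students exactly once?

The number of ways to arrange 6 distinct objects is 6!.

Final answer: 6! = 720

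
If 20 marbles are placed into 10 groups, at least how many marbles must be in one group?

By the pigeonhole principle: ceiling(20/10).

Final answer: 2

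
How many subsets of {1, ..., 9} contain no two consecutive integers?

Condition on whether n belongs to the subset: if not, any valid subset of {1, ..., n-1} works (a(n-1)); if so, n-1 is excluded and the rest is a valid subset of {1, ..., n-2} (a(n-2)). Hence a(n) = a(n-1) + a(n-2), a(1)=2, a(2)=3.
Building up term by term: a(1)=2, a(2)=3, a(3)=5, a(4)=8, a(5)=13, a(6)=21, a(7)=34, a(8)=55, a(9)=89.

Final answer: 89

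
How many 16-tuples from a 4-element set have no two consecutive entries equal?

First character: 4 choices. Each subsequent: 3 choices (must differ from the previous one).
Total: 4 x 3^15.

Final answer: 4 x 3^{15} = 57395628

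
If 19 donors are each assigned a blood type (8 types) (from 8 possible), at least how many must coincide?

There are 8 possible values for blood type (8 types). With 19 donors and 8 categories, by pigeonhole: ceiling(19/8).

Final answer: 3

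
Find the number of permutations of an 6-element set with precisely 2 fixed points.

Choose which 2 elements are fixed: C(6,2) = 15.
Derange the remaining 4 using D(j) = (j-1)(D(j-1) + D(j-2)), D(0)=1, D(1)=0: D(2)=1, D(3)=2, D(4)=9.
Total: 15 x 9.

Final answer: C(6,2) D(4) = 135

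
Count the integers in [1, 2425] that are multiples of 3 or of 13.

Multiples of 3: 808. Multiples of 13: 186. Of both (lcm=39): 62.
By inclusion-exclusion: 808 + 186 - 62.

Final answer: 932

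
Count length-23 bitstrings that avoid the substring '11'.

Classify by the final bit: ...0 gives a(n-1) strings, ...01 gives a(n-2) strings. Thus a(n) = a(n-1) + a(n-2) with a(1)=2, a(2)=3.
Building up term by term: a(1)=2, a(2)=3, a(3)=5, a(4)=8, a(5)=13, a(6)=21, a(7)=34, a(8)=55, a(9)=89, a(10)=144, a(11)=233, a(12)=377, a(13)=610, a(14)=987, a(15)=1597, a(16)=2584, a(17)=4181, a(18)=6765, a(19)=10946, a(20)=17711, a(21)=28657, a(22)=46368, a(23)=75025.

Final answer: 75025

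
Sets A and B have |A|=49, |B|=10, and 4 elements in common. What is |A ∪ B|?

|A union B| = |A| + |B| - |A intersect B| = 49 + 10 - 4.

Final answer: 55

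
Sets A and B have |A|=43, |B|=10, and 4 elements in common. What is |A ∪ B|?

|A union B| = |A| + |B| - |A intersect B| = 43 + 10 - 4.

Final answer: 49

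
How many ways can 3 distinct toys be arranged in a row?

The number of ways to arrange 3 distinct objects is 3!.

Final answer: 3! = 6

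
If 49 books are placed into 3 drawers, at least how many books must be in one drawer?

By the pigeonhole principle: ceiling(49/3).

Final answer: 17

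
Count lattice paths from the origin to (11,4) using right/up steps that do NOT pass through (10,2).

Total paths to (11,4): C(15,4) = 1365.
Paths through (10,2): C(12,2) x C(3,2) = 198.
Avoiding (10,2): 1365 - 198.

Final answer: 1167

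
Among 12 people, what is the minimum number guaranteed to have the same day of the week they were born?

There are 7 possible values for day of the week they were born. With 12 people and 7 categories, by pigeonhole: ceiling(12/7).

Final answer: 2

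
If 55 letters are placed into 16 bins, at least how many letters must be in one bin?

By the pigeonhole principle: ceiling(55/16).

Final answer: 4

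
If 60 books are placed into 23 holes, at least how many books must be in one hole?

By the pigeonhole principle: ceiling(60/23).

Final answer: 3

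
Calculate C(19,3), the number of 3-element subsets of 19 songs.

C(19,3) = 19!/(3! x 16!).

Final answer: \binom{19}{3} = 969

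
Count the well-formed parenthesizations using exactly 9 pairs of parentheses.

The structures are counted by the Catalan number C_n. Here n = 9 (pairs).
Using C_0 = 1 and C_(k+1) = C_k x 2(2k+1)/(k+2), build up term by term: C_1=1, C_2=2, C_3=5, C_4=14, C_5=42, C_6=132, C_7=429, C_8=1430, C_9=4862.

Final answer: C_{9} = 4862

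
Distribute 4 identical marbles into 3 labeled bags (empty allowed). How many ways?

Stars and bars: C(n+k-1, k-1) = C(6,2).

Final answer: C(6,2) = 15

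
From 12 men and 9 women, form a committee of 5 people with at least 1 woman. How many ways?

Sum over valid woman counts:
C(9,1)C(12,4) = 4455
C(9,2)C(12,3) = 7920
C(9,3)C(12,2) = 5544
C(9,4)C(12,1) = 1512
C(9,5)C(12,0) = 126
Total: 4455 + 7920 + 5544 + 1512 + 126.

Final answer: 19557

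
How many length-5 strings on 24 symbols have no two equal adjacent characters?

Let g(n) count such strings. g(1) = 24, and each valid string of length n-1 extends in 23 ways (any symbol but the last), so g(n) = 23 g(n-1).
Total: g(5) = 24 x 23^4.

Final answer: 24 x 23^{4} = 6716184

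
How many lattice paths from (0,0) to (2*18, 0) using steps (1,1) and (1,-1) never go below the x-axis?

Total monotonic paths to (18,18): C(36,18) = 9075135300.
By the reflection principle, paths that go above the diagonal number C(36,19) = 8597496600.
Valid Dyck paths: 9075135300 - 8597496600.
(This is the Catalan number C_{18}.)

Final answer: C_{18} = 477638700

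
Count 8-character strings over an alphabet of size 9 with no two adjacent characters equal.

Let g(n) count such strings. g(1) = 9, and each valid string of length n-1 extends in 8 ways (any symbol but the last), so g(n) = 8 g(n-1).
Total: g(8) = 9 x 8^7.

Final answer: 9 x 8^{7} = 18874368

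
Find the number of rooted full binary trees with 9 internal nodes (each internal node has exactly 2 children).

This is counted by the nth Catalan number C_n. Here n = 9.
C_n = C(2n,n)/(n+1), so C_{9} = C(18,9)/10 = 48620/10.

Final answer: C_{9} = 4862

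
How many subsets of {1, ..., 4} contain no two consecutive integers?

Condition on whether n belongs to the subset: if not, any valid subset of {1, ..., n-1} works (a(n-1)); if so, n-1 is excluded and the rest is a valid subset of {1, ..., n-2} (a(n-2)). Hence a(n) = a(n-1) + a(n-2), a(1)=2, a(2)=3.
Computing successive values: a(1)=2, a(2)=3, a(3)=5, a(4)=8.

Final answer: 8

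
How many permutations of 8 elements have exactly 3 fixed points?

Choose which 3 elements are fixed: C(8,3) = 56.
Derange the remaining 5 using D(j) = (j-1)(D(j-1) + D(j-2)), D(0)=1, D(1)=0: D(2)=1, D(3)=2, D(4)=9, D(5)=44.
Total: 56 x 44.

Final answer: C(8,3) D(5) = 2464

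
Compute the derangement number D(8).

Derangements satisfy D(n) = (n-1)(D(n-1) + D(n-2)), starting from D(0)=1, D(1)=0.
D(2) = 1 x (0 + 1) = 1
D(3) = 2 x (1 + 0) = 2
D(4) = 3 x (2 + 1) = 9
D(5) = 4 x (9 + 2) = 44
D(6) = 5 x (44 + 9) = 265
D(7) = 6 x (265 + 44) = 1854
D(8) = 7 x (D(7) + D(6)) = 7 x (1854 + 265)

Final answer: D(8) = 14833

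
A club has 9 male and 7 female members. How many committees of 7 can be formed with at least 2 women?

Sum over valid woman counts:
C(7,2)C(9,5) = 2646
C(7,3)C(9,4) = 4410
C(7,4)C(9,3) = 2940
C(7,5)C(9,2) = 756
C(7,6)C(9,1) = 63
C(7,7)C(9,0) = 1
Total: 2646 + 4410 + 2940 + 756 + 63 + 1.

Final answer: 10816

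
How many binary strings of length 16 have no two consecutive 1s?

Classify by the final bit: ...0 gives a(n-1) strings, ...01 gives a(n-2) strings. Thus a(n) = a(n-1) + a(n-2) with a(1)=2, a(2)=3.
Computing successive values: a(1)=2, a(2)=3, a(3)=5, a(4)=8, a(5)=13, a(6)=21, a(7)=34, a(8)=55, a(9)=89, a(10)=144, a(11)=233, a(12)=377, a(13)=610, a(14)=987, a(15)=1597, a(16)=2584.

Final answer: 2584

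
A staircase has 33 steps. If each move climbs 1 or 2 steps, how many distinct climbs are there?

Let f(n) be the number of climbs. Removing the last move (1 or 2 steps) gives f(n) = f(n-1) + f(n-2); base cases f(1)=1, f(2)=2.
Computing successive values: f(1)=1, f(2)=2, f(3)=3, f(4)=5, f(5)=8, f(6)=13, f(7)=21, f(8)=34, f(9)=55, f(10)=89, f(11)=144, f(12)=233, f(13)=377, f(14)=610, f(15)=987, f(16)=1597, f(17)=2584, f(18)=4181, f(19)=6765, f(20)=10946, f(21)=17711, f(22)=28657, f(23)=46368, f(24)=75025, f(25)=121393, f(26)=196418, f(27)=317811, f(28)=514229, f(29)=832040, f(30)=1346269, f(31)=2178309, f(32)=3524578, f(33)=5702887.

Final answer: 5702887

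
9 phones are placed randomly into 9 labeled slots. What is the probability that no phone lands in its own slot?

D(n) = (n-1)(D(n-1) + D(n-2)), D(0)=1, D(1)=0.
Building up: D(2)=1, D(3)=2, D(4)=9, D(5)=44, D(6)=265, D(7)=1854, D(8)=14833, D(9)=133496.
Total arrangements: 9! = 362880.
Probability = D(9)/9! = 16687/45360.

Final answer: D(9)/9! = 133496/362880 = 0.367879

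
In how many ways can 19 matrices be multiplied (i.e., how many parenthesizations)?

This is a standard Catalan-number count: the answer is C_n. Here n = 19 - 1 = 18.
C_n = C(2n,n)/(n+1), so C_{18} = C(36,18)/19 = 9075135300/19.

Final answer: C_{18} = 477638700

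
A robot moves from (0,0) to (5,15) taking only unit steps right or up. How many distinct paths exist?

Each path has 5 right steps and 15 up steps in some order (20 steps total).
Choose which 15 of the 20 steps are up: C(20,15).

Final answer: C(20,15) = 15504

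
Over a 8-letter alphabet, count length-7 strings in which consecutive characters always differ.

First character: 8 choices. Each subsequent: 7 choices (must differ from the previous one).
Total: 8 x 7^6.

Final answer: 8 x 7^{6} = 941192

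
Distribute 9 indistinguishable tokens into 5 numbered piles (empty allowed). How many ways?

Stars and bars: C(n+k-1, k-1) = C(13,4).

Final answer: C(13,4) = 715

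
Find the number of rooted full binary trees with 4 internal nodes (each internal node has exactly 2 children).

This is counted by the nth Catalan number C_n. Here n = 4.
C_n = (2n)!/(n!(n+1)!), so C_{4} = 8!/(4! x 5!) = C(8,4)/5 = 70/5.

Final answer: C_{4} = 14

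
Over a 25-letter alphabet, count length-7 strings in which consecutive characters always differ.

First character: 25 choices. Each subsequent: 24 choices (must differ from the previous one).
Total: 25 x 24^6.

Final answer: 25 x 24^{6} = 4777574400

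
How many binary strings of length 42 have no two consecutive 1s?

Classify by the final bit: ...0 gives a(n-1) strings, ...01 gives a(n-2) strings. Thus a(n) = a(n-1) + a(n-2) with a(1)=2, a(2)=3.
Iterating the recurrence: a(1)=2, a(2)=3, a(3)=5, a(4)=8, a(5)=13, a(6)=21, a(7)=34, a(8)=55, a(9)=89, a(10)=144, a(11)=233, a(12)=377, a(13)=610, a(14)=987, a(15)=1597, a(16)=2584, a(17)=4181, a(18)=6765, a(19)=10946, a(20)=17711, a(21)=28657, a(22)=46368, a(23)=75025, a(24)=121393, a(25)=196418, a(26)=317811, a(27)=514229, a(28)=832040, a(29)=1346269, a(30)=2178309, a(31)=3524578, a(32)=5702887, a(33)=9227465, a(34)=14930352, a(35)=24157817, a(36)=39088169, a(37)=63245986, a(38)=102334155, a(39)=165580141, a(40)=267914296, a(41)=433494437, a(42)=701408733.

Final answer: 701408733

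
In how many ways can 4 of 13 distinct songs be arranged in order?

P(13,4) = 13!/(13-4)! = 13!/9!.

Final answer: P(13,4) = 17160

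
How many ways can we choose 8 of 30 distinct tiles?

C(30,8) = 30!/(8! x 22!).

Final answer: \binom{30}{8} = 5852925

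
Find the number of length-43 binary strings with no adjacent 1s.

Classify by the final bit: ...0 gives a(n-1) strings, ...01 gives a(n-2) strings. Thus a(n) = a(n-1) + a(n-2) with a(1)=2, a(2)=3.
Building up term by term: a(1)=2, a(2)=3, a(3)=5, a(4)=8, a(5)=13, a(6)=21, a(7)=34, a(8)=55, a(9)=89, a(10)=144, a(11)=233, a(12)=377, a(13)=610, a(14)=987, a(15)=1597, a(16)=2584, a(17)=4181, a(18)=6765, a(19)=10946, a(20)=17711, a(21)=28657, a(22)=46368, a(23)=75025, a(24)=121393, a(25)=196418, a(26)=317811, a(27)=514229, a(28)=832040, a(29)=1346269, a(30)=2178309, a(31)=3524578, a(32)=5702887, a(33)=9227465, a(34)=14930352, a(35)=24157817, a(36)=39088169, a(37)=63245986, a(38)=102334155, a(39)=165580141, a(40)=267914296, a(41)=433494437, a(42)=701408733, a(43)=1134903170.

Final answer: 1134903170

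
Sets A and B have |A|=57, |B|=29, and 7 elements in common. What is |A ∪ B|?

|A union B| = |A| + |B| - |A intersect B| = 57 + 29 - 7.

Final answer: 79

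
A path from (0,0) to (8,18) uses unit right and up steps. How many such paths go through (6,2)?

Paths (0,0)->(6,2): C(8,2) = 28.
Paths (6,2)->(8,18): C(18,16) = 153.
By multiplication principle: 28 x 153.

Final answer: 4284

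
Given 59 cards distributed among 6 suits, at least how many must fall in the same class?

By pigeonhole with 59 objects and 6 categories: ceiling(59/6).

Final answer: 10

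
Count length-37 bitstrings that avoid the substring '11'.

Let a(n) count valid strings. If the last bit is 0 the prefix is any valid string of length n-1; if it is 1 the string must end in 01 with a valid prefix of length n-2. So a(n) = a(n-1) + a(n-2), a(1)=2, a(2)=3.
Iterating the recurrence: a(1)=2, a(2)=3, a(3)=5, a(4)=8, a(5)=13, a(6)=21, a(7)=34, a(8)=55, a(9)=89, a(10)=144, a(11)=233, a(12)=377, a(13)=610, a(14)=987, a(15)=1597, a(16)=2584, a(17)=4181, a(18)=6765, a(19)=10946, a(20)=17711, a(21)=28657, a(22)=46368, a(23)=75025, a(24)=121393, a(25)=196418, a(26)=317811, a(27)=514229, a(28)=832040, a(29)=1346269, a(30)=2178309, a(31)=3524578, a(32)=5702887, a(33)=9227465, a(34)=14930352, a(35)=24157817, a(36)=39088169, a(37)=63245986.

Final answer: 63245986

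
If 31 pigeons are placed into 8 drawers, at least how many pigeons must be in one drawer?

By the pigeonhole principle: ceiling(31/8).

Final answer: 4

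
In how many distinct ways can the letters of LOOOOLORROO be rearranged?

Letters (L:2, O:7, R:2). Total letters: 11.
Permutations = 11!/(7! x 2! x 2!).

Final answer: 1980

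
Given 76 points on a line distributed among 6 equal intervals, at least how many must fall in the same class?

By pigeonhole with 76 objects and 6 categories: ceiling(76/6).

Final answer: 13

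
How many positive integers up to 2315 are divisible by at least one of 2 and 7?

Multiples of 2: 1157. Multiples of 7: 330. Of both (lcm=14): 165.
By inclusion-exclusion: 1157 + 330 - 165.

Final answer: 1322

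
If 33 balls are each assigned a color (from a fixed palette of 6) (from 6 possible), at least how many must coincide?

There are 6 possible values for color (from a fixed palette of 6). With 33 balls and 6 categories, by pigeonhole: ceiling(33/6).

Final answer: 6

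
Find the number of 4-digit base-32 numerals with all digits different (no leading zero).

The leading digit has 31 choices (anything but zero); the next has 31 (anything but the first), then 30, and so on, one fewer each time.
Total: 31 x 31 x 30 x 29.

Final answer: 836070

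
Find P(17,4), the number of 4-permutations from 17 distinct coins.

P(17,4) = 17!/(17-4)! = 17!/13!.

Final answer: P(17,4) = 57120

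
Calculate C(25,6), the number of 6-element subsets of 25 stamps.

C(25,6) = 25!/(6! x 19!).

Final answer: \binom{25}{6} = 177100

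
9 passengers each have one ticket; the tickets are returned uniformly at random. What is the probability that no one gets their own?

Derangements satisfy D(n) = (n-1)(D(n-1) + D(n-2)), starting from D(0)=1, D(1)=0.
Building up: D(2)=1, D(3)=2, D(4)=9, D(5)=44, D(6)=265, D(7)=1854, D(8)=14833, D(9)=133496.
Total arrangements: 9! = 362880.
Probability = D(9)/9! = 16687/45360.

Final answer: D(9)/9! = 133496/362880 = 0.367879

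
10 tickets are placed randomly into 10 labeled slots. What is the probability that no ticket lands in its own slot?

Use the recurrence D(n) = (n-1)(D(n-1) + D(n-2)) with D(0)=1, D(1)=0.
Building up: D(2)=1, D(3)=2, D(4)=9, D(5)=44, D(6)=265, D(7)=1854, D(8)=14833, D(9)=133496, D(10)=1334961.
Total arrangements: 10! = 3628800.
Probability = D(10)/10! = 16481/44800.

Final answer: D(10)/10! = 1334961/3628800 = 0.367879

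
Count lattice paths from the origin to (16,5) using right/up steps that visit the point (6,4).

Paths (0,0)->(6,4): C(10,4) = 210.
Paths (6,4)->(16,5): C(11,1) = 11.
By multiplication principle: 210 x 11.

Final answer: 2310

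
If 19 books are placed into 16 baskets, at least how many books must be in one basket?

By the pigeonhole principle: ceiling(19/16).

Final answer: 2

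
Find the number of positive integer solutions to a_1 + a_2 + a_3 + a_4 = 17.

Substitute a'_i = a_i - 1 (so a'_i >= 0). Then sum a'_i = 17 - 4 = 13.
Stars and bars: C(13+4-1, 4-1) = C(16,3).

Final answer: C(16,3) = 560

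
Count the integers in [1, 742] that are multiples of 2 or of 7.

Multiples of 2: 371. Multiples of 7: 106. Of both (lcm=14): 53.
By inclusion-exclusion: 371 + 106 - 53.

Final answer: 424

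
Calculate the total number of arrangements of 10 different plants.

The number of ways to arrange 10 distinct objects is 10!.

Final answer: 10! = 3628800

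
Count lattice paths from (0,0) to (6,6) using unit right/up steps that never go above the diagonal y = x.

Total monotonic paths to (6,6): C(12,6) = 924.
Reflecting each bad path at its first crossing gives a bijection with paths to (5,7): C(12,7) = 792.
Valid Dyck paths: 924 - 792.
(Check: C(12,6) - C(12,7) = C(12,6)/7, the Catalan number C_{6}.)

Final answer: C_{6} = 132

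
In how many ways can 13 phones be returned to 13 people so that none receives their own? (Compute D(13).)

Use the recurrence D(n) = (n-1)(D(n-1) + D(n-2)) with D(0)=1, D(1)=0.
D(2) = 1 x (0 + 1) = 1
D(3) = 2 x (1 + 0) = 2
D(4) = 3 x (2 + 1) = 9
D(5) = 4 x (9 + 2) = 44
D(6) = 5 x (44 + 9) = 265
D(7) = 6 x (265 + 44) = 1854
D(8) = 7 x (1854 + 265) = 14833
D(9) = 8 x (14833 + 1854) = 133496
D(10) = 9 x (133496 + 14833) = 1334961
D(11) = 10 x (1334961 + 133496) = 14684570
D(12) = 11 x (14684570 + 1334961) = 176214841
D(13) = 12 x (D(12) + D(11)) = 12 x (176214841 + 14684570)

Final answer: D(13) = 2290792932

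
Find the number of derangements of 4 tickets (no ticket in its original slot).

Derangements satisfy D(n) = (n-1)(D(n-1) + D(n-2)), starting from D(0)=1, D(1)=0.
D(2) = 1 x (0 + 1) = 1
D(3) = 2 x (1 + 0) = 2
D(4) = 3 x (D(3) + D(2)) = 3 x (2 + 1)

Final answer: D(4) = 9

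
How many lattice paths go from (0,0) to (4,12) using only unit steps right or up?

Each path has 4 right steps and 12 up steps in some order (16 steps total).
Choose which 12 of the 16 steps are up: C(16,12).

Final answer: C(16,12) = 1820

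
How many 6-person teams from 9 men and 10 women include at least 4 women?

Sum over valid woman counts:
C(10,4)C(9,2) = 7560
C(10,5)C(9,1) = 2268
C(10,6)C(9,0) = 210
Total: 7560 + 2268 + 210.

Final answer: 10038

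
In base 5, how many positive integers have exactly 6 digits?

Leading digit: 4 options (nonzero). Other 5 digit(s): 5 options each.
Total: 4 x 5^5.

Final answer: 12500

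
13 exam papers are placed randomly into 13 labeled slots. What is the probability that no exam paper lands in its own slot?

D(n) = (n-1)(D(n-1) + D(n-2)), D(0)=1, D(1)=0.
Building up: D(2)=1, D(3)=2, D(4)=9, D(5)=44, D(6)=265, D(7)=1854, D(8)=14833, D(9)=133496, D(10)=1334961, D(11)=14684570, D(12)=176214841, D(13)=2290792932.
Total arrangements: 13! = 6227020800.
Probability = D(13)/13! = 63633137/172972800.

Final answer: D(13)/13! = 2290792932/6227020800 = 0.367879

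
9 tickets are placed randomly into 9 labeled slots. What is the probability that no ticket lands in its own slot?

Derangements satisfy D(n) = (n-1)(D(n-1) + D(n-2)), starting from D(0)=1, D(1)=0.
Building up: D(2)=1, D(3)=2, D(4)=9, D(5)=44, D(6)=265, D(7)=1854, D(8)=14833, D(9)=133496.
Total arrangements: 9! = 362880.
Probability = D(9)/9! = 16687/45360.

Final answer: D(9)/9! = 133496/362880 = 0.367879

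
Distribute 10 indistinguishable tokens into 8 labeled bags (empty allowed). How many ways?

Stars and bars: C(n+k-1, k-1) = C(17,7).

Final answer: C(17,7) = 19448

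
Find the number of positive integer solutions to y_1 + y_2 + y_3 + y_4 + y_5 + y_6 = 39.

Substitute y'_i = y_i - 1 (so y'_i >= 0). Then sum y'_i = 39 - 6 = 33.
Stars and bars: C(33+6-1, 6-1) = C(38,5).

Final answer: C(38,5) = 501942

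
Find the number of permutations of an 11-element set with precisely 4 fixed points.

Choose which 4 elements are fixed: C(11,4) = 330.
Derange the remaining 7 using D(j) = (j-1)(D(j-1) + D(j-2)), D(0)=1, D(1)=0: D(2)=1, D(3)=2, D(4)=9, D(5)=44, D(6)=265, D(7)=1854.
Total: 330 x 1854.

Final answer: C(11,4) D(7) = 611820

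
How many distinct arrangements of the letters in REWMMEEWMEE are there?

Letters (E:5, M:3, R:1, W:2). Total letters: 11.
Permutations = 11!/(5! x 3! x 2!).

Final answer: 27720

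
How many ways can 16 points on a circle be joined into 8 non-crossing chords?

This is a standard Catalan-number count: the answer is C_n. Here n = 16/2 = 8.
C_n = (2n)!/(n!(n+1)!), so C_{8} = 16!/(8! x 9!) = C(16,8)/9 = 12870/9.

Final answer: C_{8} = 1430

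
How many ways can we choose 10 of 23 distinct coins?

C(23,10) = 23!/(10! x 13!).

Final answer: \binom{23}{10} = 1144066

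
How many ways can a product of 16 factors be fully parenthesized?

This is counted by the nth Catalan number C_n. Here n = 16 - 1 = 15.
C_n = C(2n,n) - C(2n,n+1), so C_{15} = C(30,15) - C(30,16) = 155117520 - 145422675.

Final answer: C_{15} = 9694845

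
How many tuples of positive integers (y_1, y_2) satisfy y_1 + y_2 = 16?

Substitute y'_i = y_i - 1 (so y'_i >= 0). Then sum y'_i = 16 - 2 = 14.
Stars and bars: C(14+2-1, 2-1) = C(15,1).

Final answer: C(15,1) = 15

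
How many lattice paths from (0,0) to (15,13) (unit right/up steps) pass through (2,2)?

Paths (0,0)->(2,2): C(4,2) = 6.
Paths (2,2)->(15,13): C(24,11) = 2496144.
By multiplication principle: 6 x 2496144.

Final answer: 14976864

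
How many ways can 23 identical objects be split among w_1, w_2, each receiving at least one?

Substitute w'_i = w_i - 1 (so w'_i >= 0). Then sum w'_i = 23 - 2 = 21.
Stars and bars: C(21+2-1, 2-1) = C(22,1).

Final answer: C(22,1) = 22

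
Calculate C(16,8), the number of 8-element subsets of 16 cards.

C(16,8) = 16!/(8! x (16-8)!).

Final answer: C(16,8) = 12870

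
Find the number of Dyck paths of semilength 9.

Total monotonic paths to (9,9): C(18,9) = 48620.
Paths that cross above y=x (reflection bijection): C(18,10) = 43758.
Valid Dyck paths: 48620 - 43758.
(These counts are the Catalan numbers.)

Final answer: C_{9} = 4862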